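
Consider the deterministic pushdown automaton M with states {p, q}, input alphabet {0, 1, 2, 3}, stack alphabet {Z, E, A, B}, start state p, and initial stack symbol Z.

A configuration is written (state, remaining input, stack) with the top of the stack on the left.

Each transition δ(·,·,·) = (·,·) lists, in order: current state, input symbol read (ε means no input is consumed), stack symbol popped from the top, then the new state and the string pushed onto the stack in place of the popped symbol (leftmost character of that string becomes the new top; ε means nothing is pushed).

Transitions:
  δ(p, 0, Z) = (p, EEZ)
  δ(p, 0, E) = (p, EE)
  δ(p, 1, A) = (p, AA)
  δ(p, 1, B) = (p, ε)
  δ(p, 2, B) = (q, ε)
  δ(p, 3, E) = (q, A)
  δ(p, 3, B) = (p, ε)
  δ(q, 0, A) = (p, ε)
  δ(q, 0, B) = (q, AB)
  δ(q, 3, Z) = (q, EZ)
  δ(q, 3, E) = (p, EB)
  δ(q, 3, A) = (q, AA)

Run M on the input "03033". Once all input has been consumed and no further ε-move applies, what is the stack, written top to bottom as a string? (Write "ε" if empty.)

AAZ

(p, 03033, Z) ⊢ (p, 3033, EEZ) ⊢ (q, 033, AEZ) ⊢ (p, 33, EZ) ⊢ (q, 3, AZ) ⊢ (q, ε, AAZ)
All input consumed in state q with stack AAZ.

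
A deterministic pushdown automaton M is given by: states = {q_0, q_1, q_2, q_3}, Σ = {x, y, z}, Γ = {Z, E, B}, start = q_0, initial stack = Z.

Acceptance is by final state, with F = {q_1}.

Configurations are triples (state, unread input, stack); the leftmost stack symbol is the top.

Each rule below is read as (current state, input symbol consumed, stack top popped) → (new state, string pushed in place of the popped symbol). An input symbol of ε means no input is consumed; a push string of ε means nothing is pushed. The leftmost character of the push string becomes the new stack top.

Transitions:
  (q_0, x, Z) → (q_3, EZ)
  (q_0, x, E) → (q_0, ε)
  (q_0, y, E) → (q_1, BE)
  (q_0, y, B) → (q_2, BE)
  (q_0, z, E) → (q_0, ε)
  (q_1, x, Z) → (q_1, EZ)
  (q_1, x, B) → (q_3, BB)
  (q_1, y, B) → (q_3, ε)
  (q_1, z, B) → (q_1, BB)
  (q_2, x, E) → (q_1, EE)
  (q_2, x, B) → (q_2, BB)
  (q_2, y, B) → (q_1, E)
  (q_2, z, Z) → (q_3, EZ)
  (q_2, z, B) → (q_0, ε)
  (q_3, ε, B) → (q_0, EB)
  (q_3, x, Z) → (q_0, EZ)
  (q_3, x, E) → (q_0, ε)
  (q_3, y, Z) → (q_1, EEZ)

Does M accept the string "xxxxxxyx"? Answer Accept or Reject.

Reject

(q_0, xxxxxxyx, Z)
  read x, top Z: go to q_3, push EZ → (q_3, xxxxxyx, EZ)
  read x, top E: go to q_0, push ε → (q_0, xxxxyx, Z)
  read x, top Z: go to q_3, push EZ → (q_3, xxxyx, EZ)
  read x, top E: go to q_0, push ε → (q_0, xxyx, Z)
  read x, top Z: go to q_3, push EZ → (q_3, xyx, EZ)
  read x, top E: go to q_0, push ε → (q_0, yx, Z)
No transition applies at (q_0, yx, Z); input not fully consumed.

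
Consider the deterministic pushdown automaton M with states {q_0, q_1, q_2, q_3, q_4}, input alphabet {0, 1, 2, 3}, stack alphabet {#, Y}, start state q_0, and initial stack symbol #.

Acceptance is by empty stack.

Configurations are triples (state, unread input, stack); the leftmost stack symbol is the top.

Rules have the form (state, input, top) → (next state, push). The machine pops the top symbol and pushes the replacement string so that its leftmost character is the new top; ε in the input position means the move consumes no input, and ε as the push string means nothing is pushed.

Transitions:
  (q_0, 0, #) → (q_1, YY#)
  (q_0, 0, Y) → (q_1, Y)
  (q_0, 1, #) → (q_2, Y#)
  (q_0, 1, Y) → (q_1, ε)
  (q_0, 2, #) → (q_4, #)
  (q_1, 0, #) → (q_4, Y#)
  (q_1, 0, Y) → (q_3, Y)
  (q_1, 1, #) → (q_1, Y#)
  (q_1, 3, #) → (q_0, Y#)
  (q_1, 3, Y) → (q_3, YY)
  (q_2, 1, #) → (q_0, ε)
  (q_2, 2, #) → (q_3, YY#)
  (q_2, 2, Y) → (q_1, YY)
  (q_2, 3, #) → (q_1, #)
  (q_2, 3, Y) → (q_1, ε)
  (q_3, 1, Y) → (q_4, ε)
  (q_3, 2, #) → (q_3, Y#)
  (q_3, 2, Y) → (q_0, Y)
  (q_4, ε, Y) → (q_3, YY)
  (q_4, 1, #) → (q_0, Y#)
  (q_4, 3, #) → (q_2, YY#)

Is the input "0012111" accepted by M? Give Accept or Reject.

(q_0, 0012111, #)
  read 0, top #: go to q_1, push YY# → (q_1, 012111, YY#)
  read 0, top Y: go to q_3, push Y → (q_3, 12111, YY#)
  read 1, top Y: go to q_4, push ε → (q_4, 2111, Y#)
  ε-move, top Y: go to q_3, push YY → (q_3, 2111, YY#)
  read 2, top Y: go to q_0, push Y → (q_0, 111, YY#)
  read 1, top Y: go to q_1, push ε → (q_1, 11, Y#)
No transition applies at (q_1, 11, Y#); input not fully consumed.

Reject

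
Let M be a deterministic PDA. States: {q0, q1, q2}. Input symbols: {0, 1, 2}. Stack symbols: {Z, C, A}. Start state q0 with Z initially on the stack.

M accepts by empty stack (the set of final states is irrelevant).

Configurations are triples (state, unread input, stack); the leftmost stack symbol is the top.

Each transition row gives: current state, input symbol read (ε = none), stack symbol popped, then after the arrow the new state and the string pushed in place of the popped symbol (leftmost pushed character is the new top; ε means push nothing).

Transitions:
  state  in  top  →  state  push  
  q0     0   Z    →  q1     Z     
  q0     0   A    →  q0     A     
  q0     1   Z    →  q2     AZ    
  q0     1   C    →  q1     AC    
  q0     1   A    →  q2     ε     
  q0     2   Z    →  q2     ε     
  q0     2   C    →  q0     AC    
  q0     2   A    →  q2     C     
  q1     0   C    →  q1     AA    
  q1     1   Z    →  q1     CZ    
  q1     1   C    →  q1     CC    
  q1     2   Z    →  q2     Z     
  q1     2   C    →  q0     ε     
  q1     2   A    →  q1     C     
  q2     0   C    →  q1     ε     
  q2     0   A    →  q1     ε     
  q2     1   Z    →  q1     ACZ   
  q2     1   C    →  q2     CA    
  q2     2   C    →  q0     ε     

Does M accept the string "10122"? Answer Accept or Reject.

Accept

(q0, 10122, Z) ⊢ (q2, 0122, AZ) ⊢ (q1, 122, Z) ⊢ (q1, 22, CZ) ⊢ (q0, 2, Z) ⊢ (q2, ε, ε)
All input consumed and the stack is empty.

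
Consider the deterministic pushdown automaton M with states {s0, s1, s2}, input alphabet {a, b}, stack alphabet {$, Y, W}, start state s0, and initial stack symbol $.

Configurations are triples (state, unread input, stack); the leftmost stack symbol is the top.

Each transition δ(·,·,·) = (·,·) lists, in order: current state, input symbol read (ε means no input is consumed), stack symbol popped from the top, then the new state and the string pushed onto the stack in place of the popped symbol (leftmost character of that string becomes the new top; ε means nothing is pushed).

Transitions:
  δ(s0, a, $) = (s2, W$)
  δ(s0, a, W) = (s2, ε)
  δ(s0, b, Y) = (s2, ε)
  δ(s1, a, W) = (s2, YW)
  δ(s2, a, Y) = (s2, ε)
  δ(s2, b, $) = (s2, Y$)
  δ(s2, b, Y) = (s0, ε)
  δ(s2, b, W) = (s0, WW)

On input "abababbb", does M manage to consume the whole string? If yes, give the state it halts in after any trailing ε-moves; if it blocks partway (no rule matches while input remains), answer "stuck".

stuck

(s0, abababbb, $)
  read a, top $: go to s2, push W$ → (s2, bababbb, W$)
  read b, top W: go to s0, push WW → (s0, ababbb, WW$)
  read a, top W: go to s2, push ε → (s2, babbb, W$)
  read b, top W: go to s0, push WW → (s0, abbb, WW$)
  read a, top W: go to s2, push ε → (s2, bbb, W$)
  read b, top W: go to s0, push WW → (s0, bb, WW$)
No transition for (s0, b, top W); M blocks with input bb remaining.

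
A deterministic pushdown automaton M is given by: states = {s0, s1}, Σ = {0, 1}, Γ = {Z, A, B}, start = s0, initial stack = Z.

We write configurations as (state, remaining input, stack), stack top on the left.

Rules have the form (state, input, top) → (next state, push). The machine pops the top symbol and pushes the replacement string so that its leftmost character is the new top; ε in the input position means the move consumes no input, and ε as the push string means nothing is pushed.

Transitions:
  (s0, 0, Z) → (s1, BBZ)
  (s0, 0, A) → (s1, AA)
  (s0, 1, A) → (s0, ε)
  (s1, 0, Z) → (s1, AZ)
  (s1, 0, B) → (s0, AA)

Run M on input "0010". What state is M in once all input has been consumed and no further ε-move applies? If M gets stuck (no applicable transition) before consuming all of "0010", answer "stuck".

s1

(s0, 0010, Z)
  read 0, top Z: go to s1, push BBZ → (s1, 010, BBZ)
  read 0, top B: go to s0, push AA → (s0, 10, AABZ)
  read 1, top A: go to s0, push ε → (s0, 0, ABZ)
  read 0, top A: go to s1, push AA → (s1, ε, AABZ)
All input consumed; M is in state s1.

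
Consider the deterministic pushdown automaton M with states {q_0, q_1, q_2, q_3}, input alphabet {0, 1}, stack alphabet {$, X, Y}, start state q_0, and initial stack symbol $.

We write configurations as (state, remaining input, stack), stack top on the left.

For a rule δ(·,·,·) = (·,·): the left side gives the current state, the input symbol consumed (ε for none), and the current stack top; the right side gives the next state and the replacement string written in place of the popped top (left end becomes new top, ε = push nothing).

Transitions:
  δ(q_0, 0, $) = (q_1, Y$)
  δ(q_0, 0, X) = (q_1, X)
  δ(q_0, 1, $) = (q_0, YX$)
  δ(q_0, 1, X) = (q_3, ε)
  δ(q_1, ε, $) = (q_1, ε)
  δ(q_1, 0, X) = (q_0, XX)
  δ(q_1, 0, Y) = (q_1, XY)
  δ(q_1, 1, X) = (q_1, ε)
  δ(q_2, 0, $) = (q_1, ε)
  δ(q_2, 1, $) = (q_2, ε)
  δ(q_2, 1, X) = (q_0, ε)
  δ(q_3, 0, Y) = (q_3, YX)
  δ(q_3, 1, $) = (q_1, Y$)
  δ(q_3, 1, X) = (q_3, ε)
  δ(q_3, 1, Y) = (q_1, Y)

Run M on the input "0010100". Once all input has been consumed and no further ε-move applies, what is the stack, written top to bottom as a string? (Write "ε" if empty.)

(q_0, 0010100, $)
  read 0, top $: go to q_1, push Y$ → (q_1, 010100, Y$)
  read 0, top Y: go to q_1, push XY → (q_1, 10100, XY$)
  read 1, top X: go to q_1, push ε → (q_1, 0100, Y$)
  read 0, top Y: go to q_1, push XY → (q_1, 100, XY$)
  read 1, top X: go to q_1, push ε → (q_1, 00, Y$)
  read 0, top Y: go to q_1, push XY → (q_1, 0, XY$)
  read 0, top X: go to q_0, push XX → (q_0, ε, XXY$)
All input consumed in state q_0 with stack XXY$.

XXY$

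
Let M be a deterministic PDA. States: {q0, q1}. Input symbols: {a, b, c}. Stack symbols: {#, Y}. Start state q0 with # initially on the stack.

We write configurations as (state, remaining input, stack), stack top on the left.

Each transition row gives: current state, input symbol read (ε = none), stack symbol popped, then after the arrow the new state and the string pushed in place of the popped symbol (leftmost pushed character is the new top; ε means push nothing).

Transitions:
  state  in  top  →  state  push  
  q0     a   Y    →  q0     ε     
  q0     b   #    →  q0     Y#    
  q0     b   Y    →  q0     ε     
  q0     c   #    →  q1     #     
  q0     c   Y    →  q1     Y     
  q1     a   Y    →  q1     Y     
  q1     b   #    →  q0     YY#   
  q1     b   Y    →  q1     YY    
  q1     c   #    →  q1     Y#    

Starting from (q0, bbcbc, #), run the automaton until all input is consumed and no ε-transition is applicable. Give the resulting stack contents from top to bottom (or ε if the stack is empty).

(q0, bbcbc, #)
  read b, top #: go to q0, push Y# → (q0, bcbc, Y#)
  read b, top Y: go to q0, push ε → (q0, cbc, #)
  read c, top #: go to q1, push # → (q1, bc, #)
  read b, top #: go to q0, push YY# → (q0, c, YY#)
  read c, top Y: go to q1, push Y → (q1, ε, YY#)
All input consumed in state q1 with stack YY#.

YY#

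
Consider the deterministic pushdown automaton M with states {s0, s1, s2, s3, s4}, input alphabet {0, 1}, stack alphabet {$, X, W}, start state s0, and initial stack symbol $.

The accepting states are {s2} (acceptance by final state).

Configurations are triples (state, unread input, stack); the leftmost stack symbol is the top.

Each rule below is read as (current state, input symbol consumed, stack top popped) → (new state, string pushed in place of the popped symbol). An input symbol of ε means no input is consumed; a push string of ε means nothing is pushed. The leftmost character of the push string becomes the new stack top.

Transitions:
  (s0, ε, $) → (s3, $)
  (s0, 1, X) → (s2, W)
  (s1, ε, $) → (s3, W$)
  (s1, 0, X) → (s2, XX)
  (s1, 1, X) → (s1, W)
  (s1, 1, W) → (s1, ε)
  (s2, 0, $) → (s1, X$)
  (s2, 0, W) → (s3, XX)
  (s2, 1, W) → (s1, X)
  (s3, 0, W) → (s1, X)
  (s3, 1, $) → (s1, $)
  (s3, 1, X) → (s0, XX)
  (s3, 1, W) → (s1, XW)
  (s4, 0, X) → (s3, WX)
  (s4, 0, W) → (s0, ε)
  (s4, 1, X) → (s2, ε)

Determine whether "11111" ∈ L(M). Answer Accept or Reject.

(s0, 11111, $)
  ε-move, top $: go to s3, push $ → (s3, 11111, $)
  read 1, top $: go to s1, push $ → (s1, 1111, $)
  ε-move, top $: go to s3, push W$ → (s3, 1111, W$)
  read 1, top W: go to s1, push XW → (s1, 111, XW$)
  read 1, top X: go to s1, push W → (s1, 11, WW$)
  read 1, top W: go to s1, push ε → (s1, 1, W$)
  read 1, top W: go to s1, push ε → (s1, ε, $)
  ε-move, top $: go to s3, push W$ → (s3, ε, W$)
All input consumed; state s3 ∉ F and no further ε-move applies.

Reject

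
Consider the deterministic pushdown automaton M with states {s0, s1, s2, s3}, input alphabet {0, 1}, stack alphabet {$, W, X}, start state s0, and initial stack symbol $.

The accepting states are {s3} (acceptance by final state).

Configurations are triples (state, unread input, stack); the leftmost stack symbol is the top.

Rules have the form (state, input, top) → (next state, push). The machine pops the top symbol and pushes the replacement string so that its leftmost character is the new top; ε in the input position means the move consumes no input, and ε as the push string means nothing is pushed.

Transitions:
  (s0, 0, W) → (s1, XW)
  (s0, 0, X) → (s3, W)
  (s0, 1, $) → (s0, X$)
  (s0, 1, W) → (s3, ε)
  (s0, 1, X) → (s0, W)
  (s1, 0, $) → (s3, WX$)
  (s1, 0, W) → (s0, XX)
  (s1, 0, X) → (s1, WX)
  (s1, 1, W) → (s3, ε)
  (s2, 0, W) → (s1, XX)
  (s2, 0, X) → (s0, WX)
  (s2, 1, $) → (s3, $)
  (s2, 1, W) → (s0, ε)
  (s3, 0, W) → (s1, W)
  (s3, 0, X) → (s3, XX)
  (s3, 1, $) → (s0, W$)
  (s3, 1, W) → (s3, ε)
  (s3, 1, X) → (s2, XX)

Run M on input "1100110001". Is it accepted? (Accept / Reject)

Accept

(s0, 1100110001, $)
  read 1, top $: go to s0, push X$ → (s0, 100110001, X$)
  read 1, top X: go to s0, push W → (s0, 00110001, W$)
  read 0, top W: go to s1, push XW → (s1, 0110001, XW$)
  read 0, top X: go to s1, push WX → (s1, 110001, WXW$)
  read 1, top W: go to s3, push ε → (s3, 10001, XW$)
  read 1, top X: go to s2, push XX → (s2, 0001, XXW$)
  read 0, top X: go to s0, push WX → (s0, 001, WXXW$)
  read 0, top W: go to s1, push XW → (s1, 01, XWXXW$)
  read 0, top X: go to s1, push WX → (s1, 1, WXWXXW$)
  read 1, top W: go to s3, push ε → (s3, ε, XWXXW$)
All input consumed; state s3 ∈ F.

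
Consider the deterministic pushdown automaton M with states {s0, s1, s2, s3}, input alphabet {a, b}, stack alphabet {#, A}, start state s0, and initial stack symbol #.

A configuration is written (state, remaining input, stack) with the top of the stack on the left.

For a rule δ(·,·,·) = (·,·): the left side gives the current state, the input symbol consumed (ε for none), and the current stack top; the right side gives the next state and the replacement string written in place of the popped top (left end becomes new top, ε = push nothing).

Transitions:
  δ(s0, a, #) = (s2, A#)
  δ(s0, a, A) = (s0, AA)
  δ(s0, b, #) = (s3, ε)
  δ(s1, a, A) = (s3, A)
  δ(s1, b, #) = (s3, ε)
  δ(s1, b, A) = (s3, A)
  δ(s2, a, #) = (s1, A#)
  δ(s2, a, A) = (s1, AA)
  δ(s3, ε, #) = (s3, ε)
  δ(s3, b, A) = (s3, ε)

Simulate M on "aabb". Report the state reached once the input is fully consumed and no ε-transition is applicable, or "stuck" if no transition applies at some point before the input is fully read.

s3

(s0, aabb, #)
  read a, top #: go to s2, push A# → (s2, abb, A#)
  read a, top A: go to s1, push AA → (s1, bb, AA#)
  read b, top A: go to s3, push A → (s3, b, AA#)
  read b, top A: go to s3, push ε → (s3, ε, A#)
All input consumed; M is in state s3.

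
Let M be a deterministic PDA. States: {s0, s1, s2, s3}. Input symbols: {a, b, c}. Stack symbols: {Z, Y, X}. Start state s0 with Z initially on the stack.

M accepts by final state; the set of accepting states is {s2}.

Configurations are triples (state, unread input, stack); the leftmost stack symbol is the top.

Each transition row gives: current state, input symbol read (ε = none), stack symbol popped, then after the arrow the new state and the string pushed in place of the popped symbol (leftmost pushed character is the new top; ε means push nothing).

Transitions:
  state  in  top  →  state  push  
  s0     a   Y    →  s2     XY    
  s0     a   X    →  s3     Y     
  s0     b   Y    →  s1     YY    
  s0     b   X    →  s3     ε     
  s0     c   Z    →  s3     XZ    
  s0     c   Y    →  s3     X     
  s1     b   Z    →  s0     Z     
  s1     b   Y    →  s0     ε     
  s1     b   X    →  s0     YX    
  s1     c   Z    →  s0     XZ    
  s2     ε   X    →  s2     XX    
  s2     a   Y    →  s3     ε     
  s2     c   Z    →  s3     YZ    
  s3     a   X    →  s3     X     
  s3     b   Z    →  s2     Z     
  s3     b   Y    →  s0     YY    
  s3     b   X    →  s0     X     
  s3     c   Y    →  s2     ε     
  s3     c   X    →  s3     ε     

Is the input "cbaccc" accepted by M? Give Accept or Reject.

(s0, cbaccc, Z) ⊢ (s3, baccc, XZ) ⊢ (s0, accc, XZ) ⊢ (s3, ccc, YZ) ⊢ (s2, cc, Z) ⊢ (s3, c, YZ) ⊢ (s2, ε, Z)
All input consumed; state s2 ∈ F.

Accept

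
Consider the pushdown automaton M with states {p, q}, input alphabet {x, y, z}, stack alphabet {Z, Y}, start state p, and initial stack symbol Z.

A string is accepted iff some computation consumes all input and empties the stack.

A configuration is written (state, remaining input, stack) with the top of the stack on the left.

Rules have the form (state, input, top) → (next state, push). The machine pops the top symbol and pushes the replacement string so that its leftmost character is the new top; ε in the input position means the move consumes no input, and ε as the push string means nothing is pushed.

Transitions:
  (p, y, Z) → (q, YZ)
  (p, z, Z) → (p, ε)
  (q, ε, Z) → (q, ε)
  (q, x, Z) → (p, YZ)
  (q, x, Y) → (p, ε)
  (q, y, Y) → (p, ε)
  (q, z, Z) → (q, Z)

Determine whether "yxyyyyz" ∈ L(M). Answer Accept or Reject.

Accept

One accepting computation: (p, yxyyyyz, Z) ⊢ (q, xyyyyz, YZ) ⊢ (p, yyyyz, Z) ⊢ (q, yyyz, YZ) ⊢ (p, yyz, Z) ⊢ (q, yz, YZ) ⊢ (p, z, Z) ⊢ (p, ε, ε)
All input consumed and the stack is empty.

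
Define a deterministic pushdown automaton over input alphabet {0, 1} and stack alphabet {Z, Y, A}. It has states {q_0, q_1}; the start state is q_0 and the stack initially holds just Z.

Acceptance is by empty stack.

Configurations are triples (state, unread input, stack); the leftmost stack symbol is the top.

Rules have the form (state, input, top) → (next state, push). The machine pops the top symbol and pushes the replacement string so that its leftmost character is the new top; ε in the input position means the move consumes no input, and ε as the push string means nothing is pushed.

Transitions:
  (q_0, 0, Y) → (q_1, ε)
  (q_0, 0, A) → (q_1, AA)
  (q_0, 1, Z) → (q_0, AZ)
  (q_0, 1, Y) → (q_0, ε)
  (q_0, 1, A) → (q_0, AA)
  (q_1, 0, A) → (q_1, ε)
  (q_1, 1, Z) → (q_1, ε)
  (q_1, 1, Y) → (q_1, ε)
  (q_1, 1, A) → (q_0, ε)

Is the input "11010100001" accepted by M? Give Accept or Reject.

(q_0, 11010100001, Z)
  read 1, top Z: go to q_0, push AZ → (q_0, 1010100001, AZ)
  read 1, top A: go to q_0, push AA → (q_0, 010100001, AAZ)
  read 0, top A: go to q_1, push AA → (q_1, 10100001, AAAZ)
  read 1, top A: go to q_0, push ε → (q_0, 0100001, AAZ)
  read 0, top A: go to q_1, push AA → (q_1, 100001, AAAZ)
  read 1, top A: go to q_0, push ε → (q_0, 00001, AAZ)
  read 0, top A: go to q_1, push AA → (q_1, 0001, AAAZ)
  read 0, top A: go to q_1, push ε → (q_1, 001, AAZ)
  read 0, top A: go to q_1, push ε → (q_1, 01, AZ)
  read 0, top A: go to q_1, push ε → (q_1, 1, Z)
  read 1, top Z: go to q_1, push ε → (q_1, ε, ε)
All input consumed and the stack is empty.

Accept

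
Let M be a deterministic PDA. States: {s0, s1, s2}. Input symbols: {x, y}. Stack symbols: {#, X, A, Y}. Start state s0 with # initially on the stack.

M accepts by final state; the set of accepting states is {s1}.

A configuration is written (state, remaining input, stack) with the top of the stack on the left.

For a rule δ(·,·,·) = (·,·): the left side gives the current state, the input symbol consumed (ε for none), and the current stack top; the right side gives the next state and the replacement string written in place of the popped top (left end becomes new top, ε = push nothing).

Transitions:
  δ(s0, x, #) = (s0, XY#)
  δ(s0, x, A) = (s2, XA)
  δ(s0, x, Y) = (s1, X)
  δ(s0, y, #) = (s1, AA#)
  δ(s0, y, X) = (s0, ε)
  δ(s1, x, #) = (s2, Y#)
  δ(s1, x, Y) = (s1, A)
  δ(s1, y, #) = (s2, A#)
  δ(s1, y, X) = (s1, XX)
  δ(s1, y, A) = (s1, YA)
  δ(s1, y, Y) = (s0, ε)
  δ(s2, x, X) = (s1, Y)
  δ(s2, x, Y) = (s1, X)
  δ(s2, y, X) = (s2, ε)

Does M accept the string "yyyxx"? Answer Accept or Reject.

Accept

(s0, yyyxx, #)
  read y, top #: go to s1, push AA# → (s1, yyxx, AA#)
  read y, top A: go to s1, push YA → (s1, yxx, YAA#)
  read y, top Y: go to s0, push ε → (s0, xx, AA#)
  read x, top A: go to s2, push XA → (s2, x, XAA#)
  read x, top X: go to s1, push Y → (s1, ε, YAA#)
All input consumed; state s1 ∈ F.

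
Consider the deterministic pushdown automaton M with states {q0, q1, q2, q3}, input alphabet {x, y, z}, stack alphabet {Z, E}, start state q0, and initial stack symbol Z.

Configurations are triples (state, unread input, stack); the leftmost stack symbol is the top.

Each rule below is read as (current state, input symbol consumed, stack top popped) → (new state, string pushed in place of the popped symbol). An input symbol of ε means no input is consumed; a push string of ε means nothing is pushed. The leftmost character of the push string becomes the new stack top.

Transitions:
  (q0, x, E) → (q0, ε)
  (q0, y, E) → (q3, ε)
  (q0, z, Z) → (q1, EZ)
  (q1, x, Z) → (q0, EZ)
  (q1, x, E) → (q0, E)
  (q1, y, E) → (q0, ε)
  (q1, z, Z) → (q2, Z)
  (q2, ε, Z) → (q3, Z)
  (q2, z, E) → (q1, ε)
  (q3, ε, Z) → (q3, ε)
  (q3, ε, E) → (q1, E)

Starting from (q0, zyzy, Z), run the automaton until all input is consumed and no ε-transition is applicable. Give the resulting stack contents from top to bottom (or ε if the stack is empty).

(q0, zyzy, Z)
  read z, top Z: go to q1, push EZ → (q1, yzy, EZ)
  read y, top E: go to q0, push ε → (q0, zy, Z)
  read z, top Z: go to q1, push EZ → (q1, y, EZ)
  read y, top E: go to q0, push ε → (q0, ε, Z)
All input consumed in state q0 with stack Z.

Z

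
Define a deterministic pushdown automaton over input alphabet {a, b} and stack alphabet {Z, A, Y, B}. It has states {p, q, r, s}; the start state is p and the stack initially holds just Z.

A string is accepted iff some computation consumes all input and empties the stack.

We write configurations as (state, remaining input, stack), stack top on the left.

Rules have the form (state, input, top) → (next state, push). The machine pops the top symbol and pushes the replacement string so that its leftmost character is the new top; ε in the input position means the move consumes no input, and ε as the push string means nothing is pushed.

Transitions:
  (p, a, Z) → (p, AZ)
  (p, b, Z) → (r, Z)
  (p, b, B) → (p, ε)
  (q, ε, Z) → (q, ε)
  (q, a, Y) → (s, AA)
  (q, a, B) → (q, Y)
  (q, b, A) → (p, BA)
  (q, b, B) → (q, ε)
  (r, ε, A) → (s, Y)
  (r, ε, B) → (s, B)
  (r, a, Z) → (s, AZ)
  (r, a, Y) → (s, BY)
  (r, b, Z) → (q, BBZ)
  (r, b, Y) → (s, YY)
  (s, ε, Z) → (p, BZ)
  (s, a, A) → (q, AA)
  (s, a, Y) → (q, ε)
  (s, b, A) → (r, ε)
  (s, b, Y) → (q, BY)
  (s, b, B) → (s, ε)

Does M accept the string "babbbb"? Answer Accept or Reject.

(p, babbbb, Z) ⊢ (r, abbbb, Z) ⊢ (s, bbbb, AZ) ⊢ (r, bbb, Z) ⊢ (q, bb, BBZ) ⊢ (q, b, BZ) ⊢ (q, ε, Z) ⊢ (q, ε, ε)
All input consumed and the stack is empty.

Accept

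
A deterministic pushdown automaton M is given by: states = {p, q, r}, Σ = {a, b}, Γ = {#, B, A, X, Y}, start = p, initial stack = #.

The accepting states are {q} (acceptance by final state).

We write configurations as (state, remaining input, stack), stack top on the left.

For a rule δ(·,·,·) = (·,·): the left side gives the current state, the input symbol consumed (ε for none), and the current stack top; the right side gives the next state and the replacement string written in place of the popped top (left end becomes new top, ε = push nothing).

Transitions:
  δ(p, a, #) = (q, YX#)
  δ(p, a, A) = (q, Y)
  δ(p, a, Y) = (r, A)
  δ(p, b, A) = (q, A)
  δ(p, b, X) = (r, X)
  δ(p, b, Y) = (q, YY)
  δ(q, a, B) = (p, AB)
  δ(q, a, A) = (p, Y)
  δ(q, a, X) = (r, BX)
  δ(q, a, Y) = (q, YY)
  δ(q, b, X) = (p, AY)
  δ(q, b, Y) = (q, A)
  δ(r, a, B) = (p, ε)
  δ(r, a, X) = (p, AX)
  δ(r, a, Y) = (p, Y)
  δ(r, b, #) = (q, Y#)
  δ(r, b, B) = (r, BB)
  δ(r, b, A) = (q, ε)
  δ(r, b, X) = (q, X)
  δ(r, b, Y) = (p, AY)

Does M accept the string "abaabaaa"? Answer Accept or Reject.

(p, abaabaaa, #)
  read a, top #: go to q, push YX# → (q, baabaaa, YX#)
  read b, top Y: go to q, push A → (q, aabaaa, AX#)
  read a, top A: go to p, push Y → (p, abaaa, YX#)
  read a, top Y: go to r, push A → (r, baaa, AX#)
  read b, top A: go to q, push ε → (q, aaa, X#)
  read a, top X: go to r, push BX → (r, aa, BX#)
  read a, top B: go to p, push ε → (p, a, X#)
No transition applies at (p, a, X#); input not fully consumed.

Reject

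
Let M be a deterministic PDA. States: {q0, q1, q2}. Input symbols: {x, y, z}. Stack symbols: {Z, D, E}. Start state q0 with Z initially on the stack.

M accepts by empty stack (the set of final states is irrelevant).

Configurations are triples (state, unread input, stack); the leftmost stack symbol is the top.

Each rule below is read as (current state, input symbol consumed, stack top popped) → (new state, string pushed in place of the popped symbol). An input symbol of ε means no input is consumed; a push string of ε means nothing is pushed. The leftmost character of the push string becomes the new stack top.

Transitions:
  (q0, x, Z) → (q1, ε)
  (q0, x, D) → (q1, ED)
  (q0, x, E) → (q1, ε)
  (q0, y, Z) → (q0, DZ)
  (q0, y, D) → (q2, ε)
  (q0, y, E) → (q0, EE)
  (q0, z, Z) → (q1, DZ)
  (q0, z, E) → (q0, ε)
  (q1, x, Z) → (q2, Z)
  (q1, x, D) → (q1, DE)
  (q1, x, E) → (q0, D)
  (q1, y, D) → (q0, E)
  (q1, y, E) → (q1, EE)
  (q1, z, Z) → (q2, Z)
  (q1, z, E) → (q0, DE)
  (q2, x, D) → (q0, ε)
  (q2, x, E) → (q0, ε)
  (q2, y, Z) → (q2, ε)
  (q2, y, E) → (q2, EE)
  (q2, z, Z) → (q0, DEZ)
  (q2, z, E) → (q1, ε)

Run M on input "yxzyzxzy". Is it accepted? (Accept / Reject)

(q0, yxzyzxzy, Z)
  read y, top Z: go to q0, push DZ → (q0, xzyzxzy, DZ)
  read x, top D: go to q1, push ED → (q1, zyzxzy, EDZ)
  read z, top E: go to q0, push DE → (q0, yzxzy, DEDZ)
  read y, top D: go to q2, push ε → (q2, zxzy, EDZ)
  read z, top E: go to q1, push ε → (q1, xzy, DZ)
  read x, top D: go to q1, push DE → (q1, zy, DEZ)
No transition applies at (q1, zy, DEZ); input not fully consumed.

Reject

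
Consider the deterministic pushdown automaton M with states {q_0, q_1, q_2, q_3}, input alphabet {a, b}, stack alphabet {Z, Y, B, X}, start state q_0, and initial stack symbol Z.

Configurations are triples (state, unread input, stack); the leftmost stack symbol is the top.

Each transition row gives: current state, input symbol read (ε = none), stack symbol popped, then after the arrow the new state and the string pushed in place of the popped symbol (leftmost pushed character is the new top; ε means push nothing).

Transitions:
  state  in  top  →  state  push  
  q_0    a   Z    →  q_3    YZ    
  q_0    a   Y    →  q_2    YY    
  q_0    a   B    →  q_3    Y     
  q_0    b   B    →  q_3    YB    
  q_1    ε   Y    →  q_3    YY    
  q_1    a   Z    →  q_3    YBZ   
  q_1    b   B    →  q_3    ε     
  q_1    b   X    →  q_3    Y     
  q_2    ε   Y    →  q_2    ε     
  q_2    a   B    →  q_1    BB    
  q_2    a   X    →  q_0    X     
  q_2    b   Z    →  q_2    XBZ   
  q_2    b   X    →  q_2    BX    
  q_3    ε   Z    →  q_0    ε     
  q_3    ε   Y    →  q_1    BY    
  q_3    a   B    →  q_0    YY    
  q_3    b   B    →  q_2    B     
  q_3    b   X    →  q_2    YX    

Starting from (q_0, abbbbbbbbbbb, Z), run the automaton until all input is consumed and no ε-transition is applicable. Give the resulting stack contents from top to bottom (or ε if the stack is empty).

(q_0, abbbbbbbbbbb, Z)
  read a, top Z: go to q_3, push YZ → (q_3, bbbbbbbbbbb, YZ)
  ε-move, top Y: go to q_1, push BY → (q_1, bbbbbbbbbbb, BYZ)
  read b, top B: go to q_3, push ε → (q_3, bbbbbbbbbb, YZ)
  ε-move, top Y: go to q_1, push BY → (q_1, bbbbbbbbbb, BYZ)
  read b, top B: go to q_3, push ε → (q_3, bbbbbbbbb, YZ)
  ε-move, top Y: go to q_1, push BY → (q_1, bbbbbbbbb, BYZ)
  read b, top B: go to q_3, push ε → (q_3, bbbbbbbb, YZ)
  ε-move, top Y: go to q_1, push BY → (q_1, bbbbbbbb, BYZ)
  read b, top B: go to q_3, push ε → (q_3, bbbbbbb, YZ)
  ε-move, top Y: go to q_1, push BY → (q_1, bbbbbbb, BYZ)
  read b, top B: go to q_3, push ε → (q_3, bbbbbb, YZ)
  ε-move, top Y: go to q_1, push BY → (q_1, bbbbbb, BYZ)
  read b, top B: go to q_3, push ε → (q_3, bbbbb, YZ)
  ε-move, top Y: go to q_1, push BY → (q_1, bbbbb, BYZ)
  read b, top B: go to q_3, push ε → (q_3, bbbb, YZ)
  ε-move, top Y: go to q_1, push BY → (q_1, bbbb, BYZ)
  read b, top B: go to q_3, push ε → (q_3, bbb, YZ)
  ε-move, top Y: go to q_1, push BY → (q_1, bbb, BYZ)
  read b, top B: go to q_3, push ε → (q_3, bb, YZ)
  ε-move, top Y: go to q_1, push BY → (q_1, bb, BYZ)
  read b, top B: go to q_3, push ε → (q_3, b, YZ)
  ε-move, top Y: go to q_1, push BY → (q_1, b, BYZ)
  read b, top B: go to q_3, push ε → (q_3, ε, YZ)
  ε-move, top Y: go to q_1, push BY → (q_1, ε, BYZ)
All input consumed in state q_1 with stack BYZ.

BYZ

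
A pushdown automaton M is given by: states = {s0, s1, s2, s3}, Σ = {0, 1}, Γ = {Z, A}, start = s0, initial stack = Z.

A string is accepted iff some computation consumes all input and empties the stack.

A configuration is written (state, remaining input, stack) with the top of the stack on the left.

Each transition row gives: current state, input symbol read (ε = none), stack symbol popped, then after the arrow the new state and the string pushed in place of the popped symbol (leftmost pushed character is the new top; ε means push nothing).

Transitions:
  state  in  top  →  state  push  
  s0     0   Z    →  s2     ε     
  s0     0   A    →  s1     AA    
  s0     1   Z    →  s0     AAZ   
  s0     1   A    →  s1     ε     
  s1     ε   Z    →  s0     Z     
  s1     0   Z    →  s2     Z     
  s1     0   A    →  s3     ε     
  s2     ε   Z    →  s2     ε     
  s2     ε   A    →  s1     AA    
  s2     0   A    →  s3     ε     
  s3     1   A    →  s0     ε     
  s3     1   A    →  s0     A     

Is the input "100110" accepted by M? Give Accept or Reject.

Accept

One accepting computation: (s0, 100110, Z) ⊢ (s0, 00110, AAZ) ⊢ (s1, 0110, AAAZ) ⊢ (s3, 110, AAZ) ⊢ (s0, 10, AZ) ⊢ (s1, 0, Z) ⊢ (s0, 0, Z) ⊢ (s2, ε, ε)
All input consumed and the stack is empty.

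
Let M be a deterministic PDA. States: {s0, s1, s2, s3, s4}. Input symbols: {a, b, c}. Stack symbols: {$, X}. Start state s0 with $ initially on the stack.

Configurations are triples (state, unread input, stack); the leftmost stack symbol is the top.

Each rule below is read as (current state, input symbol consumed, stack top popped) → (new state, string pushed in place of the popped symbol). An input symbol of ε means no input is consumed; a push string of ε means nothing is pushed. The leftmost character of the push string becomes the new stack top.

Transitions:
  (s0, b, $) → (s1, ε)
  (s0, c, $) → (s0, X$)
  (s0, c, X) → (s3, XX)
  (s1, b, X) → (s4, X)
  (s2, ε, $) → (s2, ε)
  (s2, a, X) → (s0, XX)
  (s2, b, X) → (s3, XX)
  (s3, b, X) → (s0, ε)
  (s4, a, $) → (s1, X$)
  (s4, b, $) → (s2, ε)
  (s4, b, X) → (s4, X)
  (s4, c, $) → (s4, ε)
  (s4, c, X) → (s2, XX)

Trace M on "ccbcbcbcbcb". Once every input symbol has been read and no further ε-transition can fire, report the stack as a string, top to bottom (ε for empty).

X$

(s0, ccbcbcbcbcb, $)
  read c, top $: go to s0, push X$ → (s0, cbcbcbcbcb, X$)
  read c, top X: go to s3, push XX → (s3, bcbcbcbcb, XX$)
  read b, top X: go to s0, push ε → (s0, cbcbcbcb, X$)
  read c, top X: go to s3, push XX → (s3, bcbcbcb, XX$)
  read b, top X: go to s0, push ε → (s0, cbcbcb, X$)
  read c, top X: go to s3, push XX → (s3, bcbcb, XX$)
  read b, top X: go to s0, push ε → (s0, cbcb, X$)
  read c, top X: go to s3, push XX → (s3, bcb, XX$)
  read b, top X: go to s0, push ε → (s0, cb, X$)
  read c, top X: go to s3, push XX → (s3, b, XX$)
  read b, top X: go to s0, push ε → (s0, ε, X$)
All input consumed in state s0 with stack X$.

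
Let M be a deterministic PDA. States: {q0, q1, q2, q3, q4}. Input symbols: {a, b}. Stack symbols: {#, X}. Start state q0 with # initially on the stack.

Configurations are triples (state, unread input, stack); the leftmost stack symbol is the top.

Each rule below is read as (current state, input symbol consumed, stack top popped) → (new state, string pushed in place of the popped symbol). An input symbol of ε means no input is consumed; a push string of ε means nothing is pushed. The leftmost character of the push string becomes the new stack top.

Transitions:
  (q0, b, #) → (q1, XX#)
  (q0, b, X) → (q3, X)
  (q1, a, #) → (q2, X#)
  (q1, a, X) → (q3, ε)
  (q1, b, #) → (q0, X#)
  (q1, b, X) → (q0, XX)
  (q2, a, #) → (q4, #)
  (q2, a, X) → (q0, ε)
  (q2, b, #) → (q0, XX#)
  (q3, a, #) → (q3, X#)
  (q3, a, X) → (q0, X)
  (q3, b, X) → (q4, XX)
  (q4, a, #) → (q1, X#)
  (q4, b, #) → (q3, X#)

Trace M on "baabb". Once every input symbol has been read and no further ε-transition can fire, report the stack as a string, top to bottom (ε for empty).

(q0, baabb, #)
  read b, top #: go to q1, push XX# → (q1, aabb, XX#)
  read a, top X: go to q3, push ε → (q3, abb, X#)
  read a, top X: go to q0, push X → (q0, bb, X#)
  read b, top X: go to q3, push X → (q3, b, X#)
  read b, top X: go to q4, push XX → (q4, ε, XX#)
All input consumed in state q4 with stack XX#.

XX#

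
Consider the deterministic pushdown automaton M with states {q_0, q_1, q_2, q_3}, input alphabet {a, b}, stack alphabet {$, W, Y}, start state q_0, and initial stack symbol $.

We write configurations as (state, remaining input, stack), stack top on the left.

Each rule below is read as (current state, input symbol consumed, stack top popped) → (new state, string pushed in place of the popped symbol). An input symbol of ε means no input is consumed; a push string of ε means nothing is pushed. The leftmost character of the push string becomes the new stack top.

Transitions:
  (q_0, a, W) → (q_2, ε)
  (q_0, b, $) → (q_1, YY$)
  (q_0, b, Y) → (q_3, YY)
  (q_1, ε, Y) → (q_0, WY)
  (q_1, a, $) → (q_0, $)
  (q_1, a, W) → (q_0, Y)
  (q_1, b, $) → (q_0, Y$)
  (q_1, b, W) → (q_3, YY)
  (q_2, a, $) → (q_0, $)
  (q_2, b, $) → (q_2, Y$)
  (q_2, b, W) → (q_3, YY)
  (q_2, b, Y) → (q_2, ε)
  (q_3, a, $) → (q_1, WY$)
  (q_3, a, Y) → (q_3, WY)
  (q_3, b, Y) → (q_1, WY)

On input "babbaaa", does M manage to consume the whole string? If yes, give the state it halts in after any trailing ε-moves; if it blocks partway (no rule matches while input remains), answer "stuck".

(q_0, babbaaa, $) ⊢ (q_1, abbaaa, YY$) ⊢ (q_0, abbaaa, WYY$) ⊢ (q_2, bbaaa, YY$) ⊢ (q_2, baaa, Y$) ⊢ (q_2, aaa, $) ⊢ (q_0, aa, $)
No transition for (q_0, a, top $); M blocks with input aa remaining.

stuck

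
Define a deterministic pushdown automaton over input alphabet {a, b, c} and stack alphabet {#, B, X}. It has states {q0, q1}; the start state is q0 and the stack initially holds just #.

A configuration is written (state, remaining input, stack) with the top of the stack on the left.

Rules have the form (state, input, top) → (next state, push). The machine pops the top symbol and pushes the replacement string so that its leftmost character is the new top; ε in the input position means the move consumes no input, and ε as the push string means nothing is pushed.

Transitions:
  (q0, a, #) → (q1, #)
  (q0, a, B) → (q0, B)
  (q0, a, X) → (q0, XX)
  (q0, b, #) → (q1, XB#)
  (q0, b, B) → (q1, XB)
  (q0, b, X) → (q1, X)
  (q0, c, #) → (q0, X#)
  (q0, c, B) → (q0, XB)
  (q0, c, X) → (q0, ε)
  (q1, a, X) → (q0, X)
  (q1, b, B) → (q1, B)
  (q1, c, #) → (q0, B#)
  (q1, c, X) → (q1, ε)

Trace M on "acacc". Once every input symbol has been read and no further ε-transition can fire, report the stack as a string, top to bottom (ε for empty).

(q0, acacc, #) ⊢ (q1, cacc, #) ⊢ (q0, acc, B#) ⊢ (q0, cc, B#) ⊢ (q0, c, XB#) ⊢ (q0, ε, B#)
All input consumed in state q0 with stack B#.

B#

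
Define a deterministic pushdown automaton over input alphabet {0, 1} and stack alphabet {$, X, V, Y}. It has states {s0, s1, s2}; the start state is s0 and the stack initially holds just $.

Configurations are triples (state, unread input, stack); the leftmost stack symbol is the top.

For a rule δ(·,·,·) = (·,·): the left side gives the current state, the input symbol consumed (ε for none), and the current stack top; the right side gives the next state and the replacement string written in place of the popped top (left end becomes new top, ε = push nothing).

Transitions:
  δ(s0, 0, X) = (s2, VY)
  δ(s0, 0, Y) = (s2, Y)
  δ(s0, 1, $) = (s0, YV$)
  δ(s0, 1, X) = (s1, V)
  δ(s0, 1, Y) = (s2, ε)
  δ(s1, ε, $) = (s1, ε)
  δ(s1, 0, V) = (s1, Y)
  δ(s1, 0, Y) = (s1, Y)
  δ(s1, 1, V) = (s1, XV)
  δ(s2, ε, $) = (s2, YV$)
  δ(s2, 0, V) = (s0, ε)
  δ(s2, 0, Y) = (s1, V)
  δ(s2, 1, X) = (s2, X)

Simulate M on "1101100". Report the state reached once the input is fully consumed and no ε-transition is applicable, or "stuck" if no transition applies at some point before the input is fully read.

(s0, 1101100, $)
  read 1, top $: go to s0, push YV$ → (s0, 101100, YV$)
  read 1, top Y: go to s2, push ε → (s2, 01100, V$)
  read 0, top V: go to s0, push ε → (s0, 1100, $)
  read 1, top $: go to s0, push YV$ → (s0, 100, YV$)
  read 1, top Y: go to s2, push ε → (s2, 00, V$)
  read 0, top V: go to s0, push ε → (s0, 0, $)
No transition for (s0, 0, top $); M blocks with input 0 remaining.

stuck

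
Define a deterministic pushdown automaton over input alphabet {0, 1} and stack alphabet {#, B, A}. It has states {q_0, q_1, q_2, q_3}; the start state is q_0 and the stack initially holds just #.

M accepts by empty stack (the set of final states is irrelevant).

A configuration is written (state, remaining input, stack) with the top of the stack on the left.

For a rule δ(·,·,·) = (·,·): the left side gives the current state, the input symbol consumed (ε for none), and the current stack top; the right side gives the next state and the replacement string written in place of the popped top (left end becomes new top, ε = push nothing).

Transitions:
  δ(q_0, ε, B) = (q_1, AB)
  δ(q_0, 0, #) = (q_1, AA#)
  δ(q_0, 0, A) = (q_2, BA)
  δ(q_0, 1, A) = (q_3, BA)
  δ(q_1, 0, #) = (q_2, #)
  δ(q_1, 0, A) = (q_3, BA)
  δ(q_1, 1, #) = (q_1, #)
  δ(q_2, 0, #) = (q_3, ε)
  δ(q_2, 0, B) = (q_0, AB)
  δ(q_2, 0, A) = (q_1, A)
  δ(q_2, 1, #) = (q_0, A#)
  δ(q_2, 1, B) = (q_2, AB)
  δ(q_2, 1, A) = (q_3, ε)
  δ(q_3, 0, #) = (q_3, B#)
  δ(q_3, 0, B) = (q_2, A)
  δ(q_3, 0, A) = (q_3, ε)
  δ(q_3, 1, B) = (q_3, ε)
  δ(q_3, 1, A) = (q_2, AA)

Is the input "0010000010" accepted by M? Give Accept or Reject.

Reject

(q_0, 0010000010, #)
  read 0, top #: go to q_1, push AA# → (q_1, 010000010, AA#)
  read 0, top A: go to q_3, push BA → (q_3, 10000010, BAA#)
  read 1, top B: go to q_3, push ε → (q_3, 0000010, AA#)
  read 0, top A: go to q_3, push ε → (q_3, 000010, A#)
  read 0, top A: go to q_3, push ε → (q_3, 00010, #)
  read 0, top #: go to q_3, push B# → (q_3, 0010, B#)
  read 0, top B: go to q_2, push A → (q_2, 010, A#)
  read 0, top A: go to q_1, push A → (q_1, 10, A#)
No transition applies at (q_1, 10, A#); input not fully consumed.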